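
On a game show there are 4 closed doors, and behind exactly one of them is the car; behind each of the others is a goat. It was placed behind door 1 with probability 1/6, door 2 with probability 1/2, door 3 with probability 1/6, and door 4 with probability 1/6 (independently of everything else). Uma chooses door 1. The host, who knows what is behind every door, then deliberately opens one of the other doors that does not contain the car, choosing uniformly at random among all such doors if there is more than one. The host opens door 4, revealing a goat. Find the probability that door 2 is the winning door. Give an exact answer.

9/14

Consider each possible location of the car in turn.
If it is behind door 1 (prior 1/6): the host has 3 equally likely choices, so probability 1/3; weight (1/6)·(1/3) = 1/18.
If it is behind door 2 (prior 1/2): the host has 2 equally likely choices, so probability 1/2; weight (1/2)·(1/2) = 1/4.
If it is behind door 3 (prior 1/6): the host has 2 equally likely choices, so probability 1/2; weight (1/6)·(1/2) = 1/12.
If it is behind door 4 (prior 1/6): the host opened door 4, so this case is ruled out; weight (1/6)·0 = 0.
The weights sum to 7/18.
So P(the car behind door 2 | the host opened door 4) = (1/4) / (7/18) = 9/14.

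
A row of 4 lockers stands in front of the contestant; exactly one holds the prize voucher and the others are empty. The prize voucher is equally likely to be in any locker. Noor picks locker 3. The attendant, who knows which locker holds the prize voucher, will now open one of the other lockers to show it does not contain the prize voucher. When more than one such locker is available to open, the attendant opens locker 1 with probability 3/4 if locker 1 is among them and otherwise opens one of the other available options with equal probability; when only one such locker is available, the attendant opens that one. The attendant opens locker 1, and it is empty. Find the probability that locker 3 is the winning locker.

1/3

Consider each possible location of the prize voucher in turn.
If it is in locker 1 (prior 1/4): the attendant opened locker 1, so this case is ruled out; weight (1/4)·0 = 0.
If it is in any of lockers 2, 3, and 4 (prior 1/4 each): locker 1 is available, opened with probability 3/4; weight (1/4)·(3/4) = 3/16 each.
The weights sum to 9/16.
So P(the prize voucher in locker 3 | the attendant opened locker 1) = (3/16) / (9/16) = 1/3.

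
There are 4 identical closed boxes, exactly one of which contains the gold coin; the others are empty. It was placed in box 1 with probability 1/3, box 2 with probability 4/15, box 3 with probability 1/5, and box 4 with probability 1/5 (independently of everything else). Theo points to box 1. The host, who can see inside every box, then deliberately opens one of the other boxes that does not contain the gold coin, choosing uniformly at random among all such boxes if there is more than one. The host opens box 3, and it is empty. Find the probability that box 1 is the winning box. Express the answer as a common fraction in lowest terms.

10/31

Apply Bayes' rule, conditioning on where the gold coin actually is.
If it is in box 1 (prior 1/3): the host has 3 equally likely choices, so probability 1/3; weight (1/3)·(1/3) = 1/9.
If it is in box 2 (prior 4/15): the host has 2 equally likely choices, so probability 1/2; weight (4/15)·(1/2) = 2/15.
If it is in box 3 (prior 1/5): the host opened box 3, so this case is ruled out; weight (1/5)·0 = 0.
If it is in box 4 (prior 1/5): the host has 2 equally likely choices, so probability 1/2; weight (1/5)·(1/2) = 1/10.
The weights sum to 31/90.
So P(the gold coin in box 1 | the host opened box 3) = (1/9) / (31/90) = 10/31.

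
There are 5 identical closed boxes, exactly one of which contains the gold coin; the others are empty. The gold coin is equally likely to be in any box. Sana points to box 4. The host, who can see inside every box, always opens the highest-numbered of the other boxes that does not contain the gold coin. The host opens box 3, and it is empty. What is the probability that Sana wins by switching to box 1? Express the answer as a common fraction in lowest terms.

Condition on the true location of the gold coin.
If it is in any of boxes 1, 2, and 4 (prior 1/5 each): the host would have opened box 5 instead, probability 0; weight (1/5)·0 = 0 each.
If it is in box 3 (prior 1/5): the host opened box 3, so this case is ruled out; weight (1/5)·0 = 0.
If it is in box 5 (prior 1/5): box 3 is the highest-numbered option available, probability 1; weight (1/5)·1 = 1/5.
The weights sum to 1/5.
So P(the gold coin in box 1 | the host opened box 3) = 0 / (1/5) = 0.

0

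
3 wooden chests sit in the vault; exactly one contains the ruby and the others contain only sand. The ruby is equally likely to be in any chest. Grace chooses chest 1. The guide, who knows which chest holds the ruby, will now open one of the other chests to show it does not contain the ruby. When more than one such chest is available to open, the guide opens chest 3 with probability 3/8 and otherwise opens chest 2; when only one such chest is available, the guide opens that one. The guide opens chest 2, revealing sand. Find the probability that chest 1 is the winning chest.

5/13

Apply Bayes' rule, conditioning on where the ruby actually is.
If it is in chest 1 (prior 1/3): chest 3 is available but not opened, probability 5/8; weight (1/3)·(5/8) = 5/24.
If it is in chest 2 (prior 1/3): the guide opened chest 2, so this case is ruled out; weight (1/3)·0 = 0.
If it is in chest 3 (prior 1/3): only chest 2 is available, probability 1; weight (1/3)·1 = 1/3.
The weights sum to 13/24.
So P(the ruby in chest 1 | the guide opened chest 2) = (5/24) / (13/24) = 5/13.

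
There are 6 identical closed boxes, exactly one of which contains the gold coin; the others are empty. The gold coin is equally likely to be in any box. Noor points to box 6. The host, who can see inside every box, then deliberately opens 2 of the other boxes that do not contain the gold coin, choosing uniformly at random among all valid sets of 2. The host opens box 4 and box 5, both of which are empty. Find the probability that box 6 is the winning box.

Apply Bayes' rule, conditioning on where the gold coin actually is.
If it is in any of boxes 1, 2, and 3 (prior 1/6 each): the host has 6 equally likely choices, so probability 1/6; weight (1/6)·(1/6) = 1/36 each.
If it is in either of boxes 4 and 5 (prior 1/6 each): that box was opened and seen not to hold the prize — ruled out; weight (1/6)·0 = 0 each.
If it is in box 6 (prior 1/6): the host has 10 equally likely choices, so probability 1/10; weight (1/6)·(1/10) = 1/60.
The weights sum to 1/10.
So P(the gold coin in box 6 | the host opened box 4 and box 5) = (1/60) / (1/10) = 1/6.

1/6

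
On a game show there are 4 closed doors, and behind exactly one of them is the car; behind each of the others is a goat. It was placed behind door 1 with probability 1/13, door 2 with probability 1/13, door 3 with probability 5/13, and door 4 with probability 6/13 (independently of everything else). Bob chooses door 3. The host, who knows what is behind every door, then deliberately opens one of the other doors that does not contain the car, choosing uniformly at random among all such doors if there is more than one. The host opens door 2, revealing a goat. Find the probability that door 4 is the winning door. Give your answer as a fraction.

Consider each possible location of the car in turn.
If it is behind door 1 (prior 1/13): the host has 2 equally likely choices, so probability 1/2; weight (1/13)·(1/2) = 1/26.
If it is behind door 2 (prior 1/13): the host opened door 2, so this case is ruled out; weight (1/13)·0 = 0.
If it is behind door 3 (prior 5/13): the host has 3 equally likely choices, so probability 1/3; weight (5/13)·(1/3) = 5/39.
If it is behind door 4 (prior 6/13): the host has 2 equally likely choices, so probability 1/2; weight (6/13)·(1/2) = 3/13.
The weights sum to 31/78.
So P(the car behind door 4 | the host opened door 2) = (3/13) / (31/78) = 18/31.

18/31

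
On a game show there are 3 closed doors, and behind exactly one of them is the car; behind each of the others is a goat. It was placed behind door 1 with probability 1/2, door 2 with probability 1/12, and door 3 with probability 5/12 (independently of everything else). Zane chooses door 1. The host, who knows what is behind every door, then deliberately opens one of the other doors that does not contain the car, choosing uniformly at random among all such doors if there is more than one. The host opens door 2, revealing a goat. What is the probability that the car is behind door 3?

Condition on the true location of the car.
If it is behind door 1 (prior 1/2): the host has 2 equally likely choices, so probability 1/2; weight (1/2)·(1/2) = 1/4.
If it is behind door 2 (prior 1/12): the host opened door 2, so this case is ruled out; weight (1/12)·0 = 0.
If it is behind door 3 (prior 5/12): the host has no choice, probability 1; weight (5/12)·1 = 5/12.
The weights sum to 2/3.
So P(the car behind door 3 | the host opened door 2) = (5/12) / (2/3) = 5/8.

5/8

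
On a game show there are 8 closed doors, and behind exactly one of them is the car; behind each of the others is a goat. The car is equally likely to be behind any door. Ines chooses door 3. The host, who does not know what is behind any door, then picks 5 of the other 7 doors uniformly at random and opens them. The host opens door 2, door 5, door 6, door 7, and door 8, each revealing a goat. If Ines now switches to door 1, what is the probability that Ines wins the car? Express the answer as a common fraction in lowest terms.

Apply Bayes' rule, conditioning on where the car actually is.
If it is behind any of doors 1, 3, and 4 (prior 1/8 each): the host picks exactly this set with probability 1/21 regardless, and none is the prize; weight (1/8)·(1/21) = 1/168 each.
If it is behind any of doors 2, 5, 6, 7, and 8 (prior 1/8 each): that door was opened and seen not to hold the prize — ruled out; weight (1/8)·0 = 0 each.
The weights sum to 1/56.
So P(the car behind door 1 | the host opened door 2, door 5, door 6, door 7, and door 8) = (1/168) / (1/56) = 1/3.

1/3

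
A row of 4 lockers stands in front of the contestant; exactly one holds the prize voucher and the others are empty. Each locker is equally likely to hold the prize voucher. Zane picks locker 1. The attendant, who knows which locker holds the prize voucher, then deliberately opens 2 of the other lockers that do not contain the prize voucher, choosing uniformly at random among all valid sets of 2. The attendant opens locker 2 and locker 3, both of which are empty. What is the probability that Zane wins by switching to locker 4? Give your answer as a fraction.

3/4

Apply Bayes' rule, conditioning on where the prize voucher actually is.
If it is in locker 1 (prior 1/4): the attendant has 3 equally likely choices, so probability 1/3; weight (1/4)·(1/3) = 1/12.
If it is in either of lockers 2 and 3 (prior 1/4 each): that locker was opened and seen not to hold the prize — ruled out; weight (1/4)·0 = 0 each.
If it is in locker 4 (prior 1/4): the attendant has no choice, probability 1; weight (1/4)·1 = 1/4.
The weights sum to 1/3.
So P(the prize voucher in locker 4 | the attendant opened locker 2 and locker 3) = (1/4) / (1/3) = 3/4.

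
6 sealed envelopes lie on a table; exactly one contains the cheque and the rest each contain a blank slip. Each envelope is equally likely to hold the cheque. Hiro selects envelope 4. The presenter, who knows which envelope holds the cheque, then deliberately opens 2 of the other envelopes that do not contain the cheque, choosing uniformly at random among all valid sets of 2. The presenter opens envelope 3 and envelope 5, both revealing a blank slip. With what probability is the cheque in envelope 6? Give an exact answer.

Condition on the true location of the cheque.
If it is in any of envelopes 1, 2, and 6 (prior 1/6 each): the presenter has 6 equally likely choices, so probability 1/6; weight (1/6)·(1/6) = 1/36 each.
If it is in either of envelopes 3 and 5 (prior 1/6 each): that envelope was opened and seen not to hold the prize — ruled out; weight (1/6)·0 = 0 each.
If it is in envelope 4 (prior 1/6): the presenter has 10 equally likely choices, so probability 1/10; weight (1/6)·(1/10) = 1/60.
The weights sum to 1/10.
So P(the cheque in envelope 6 | the presenter opened envelope 3 and envelope 5) = (1/36) / (1/10) = 5/18.

5/18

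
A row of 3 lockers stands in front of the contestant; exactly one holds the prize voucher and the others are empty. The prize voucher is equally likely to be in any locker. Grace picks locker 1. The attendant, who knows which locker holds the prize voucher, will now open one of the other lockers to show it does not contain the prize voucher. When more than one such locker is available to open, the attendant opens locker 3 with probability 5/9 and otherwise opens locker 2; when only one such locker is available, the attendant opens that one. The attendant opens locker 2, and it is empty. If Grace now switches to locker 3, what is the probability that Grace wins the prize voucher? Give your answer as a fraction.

9/13

Condition on the true location of the prize voucher.
If it is in locker 1 (prior 1/3): locker 3 is available but not opened, probability 4/9; weight (1/3)·(4/9) = 4/27.
If it is in locker 2 (prior 1/3): the attendant opened locker 2, so this case is ruled out; weight (1/3)·0 = 0.
If it is in locker 3 (prior 1/3): only locker 2 is available, probability 1; weight (1/3)·1 = 1/3.
The weights sum to 13/27.
So P(the prize voucher in locker 3 | the attendant opened locker 2) = (1/3) / (13/27) = 9/13.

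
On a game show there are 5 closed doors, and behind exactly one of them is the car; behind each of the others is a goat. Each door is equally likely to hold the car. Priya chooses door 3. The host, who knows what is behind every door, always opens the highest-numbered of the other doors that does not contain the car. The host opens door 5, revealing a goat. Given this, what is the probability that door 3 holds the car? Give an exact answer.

Consider each possible location of the car in turn.
If it is behind any of doors 1, 2, 3, and 4 (prior 1/5 each): door 5 is the highest-numbered option available, probability 1; weight (1/5)·1 = 1/5 each.
If it is behind door 5 (prior 1/5): the host opened door 5, so this case is ruled out; weight (1/5)·0 = 0.
The weights sum to 4/5.
So P(the car behind door 3 | the host opened door 5) = (1/5) / (4/5) = 1/4.

1/4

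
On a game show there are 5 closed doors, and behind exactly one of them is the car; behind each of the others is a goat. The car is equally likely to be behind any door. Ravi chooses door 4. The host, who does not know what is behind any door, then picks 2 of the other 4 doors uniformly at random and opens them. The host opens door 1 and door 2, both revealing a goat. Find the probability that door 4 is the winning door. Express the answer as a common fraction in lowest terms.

1/3

Apply Bayes' rule, conditioning on where the car actually is.
If it is behind either of doors 1 and 2 (prior 1/5 each): that door was opened and seen not to hold the prize — ruled out; weight (1/5)·0 = 0 each.
If it is behind any of doors 3, 4, and 5 (prior 1/5 each): the host picks exactly this set with probability 1/6 regardless, and none is the prize; weight (1/5)·(1/6) = 1/30 each.
The weights sum to 1/10.
So P(the car behind door 4 | the host opened door 1 and door 2) = (1/30) / (1/10) = 1/3.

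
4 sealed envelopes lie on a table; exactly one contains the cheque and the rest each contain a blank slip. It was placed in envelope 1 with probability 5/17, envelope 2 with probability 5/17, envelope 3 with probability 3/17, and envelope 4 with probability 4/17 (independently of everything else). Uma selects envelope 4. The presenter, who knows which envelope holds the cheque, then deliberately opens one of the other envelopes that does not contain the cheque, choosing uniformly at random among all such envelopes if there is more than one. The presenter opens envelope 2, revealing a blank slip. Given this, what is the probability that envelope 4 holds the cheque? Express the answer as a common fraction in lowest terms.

1/4

Apply Bayes' rule, conditioning on where the cheque actually is.
If it is in envelope 1 (prior 5/17): the presenter has 2 equally likely choices, so probability 1/2; weight (5/17)·(1/2) = 5/34.
If it is in envelope 2 (prior 5/17): the presenter opened envelope 2, so this case is ruled out; weight (5/17)·0 = 0.
If it is in envelope 3 (prior 3/17): the presenter has 2 equally likely choices, so probability 1/2; weight (3/17)·(1/2) = 3/34.
If it is in envelope 4 (prior 4/17): the presenter has 3 equally likely choices, so probability 1/3; weight (4/17)·(1/3) = 4/51.
The weights sum to 16/51.
So P(the cheque in envelope 4 | the presenter opened envelope 2) = (4/51) / (16/51) = 1/4.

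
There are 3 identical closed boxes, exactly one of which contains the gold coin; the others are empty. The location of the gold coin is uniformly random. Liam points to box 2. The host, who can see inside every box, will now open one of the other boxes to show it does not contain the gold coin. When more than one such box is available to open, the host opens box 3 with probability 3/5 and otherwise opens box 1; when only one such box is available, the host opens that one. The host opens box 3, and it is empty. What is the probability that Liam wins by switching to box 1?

Consider each possible location of the gold coin in turn.
If it is in box 1 (prior 1/3): only box 3 is available, probability 1; weight (1/3)·1 = 1/3.
If it is in box 2 (prior 1/3): box 3 is available, opened with probability 3/5; weight (1/3)·(3/5) = 1/5.
If it is in box 3 (prior 1/3): the host opened box 3, so this case is ruled out; weight (1/3)·0 = 0.
The weights sum to 8/15.
So P(the gold coin in box 1 | the host opened box 3) = (1/3) / (8/15) = 5/8.

5/8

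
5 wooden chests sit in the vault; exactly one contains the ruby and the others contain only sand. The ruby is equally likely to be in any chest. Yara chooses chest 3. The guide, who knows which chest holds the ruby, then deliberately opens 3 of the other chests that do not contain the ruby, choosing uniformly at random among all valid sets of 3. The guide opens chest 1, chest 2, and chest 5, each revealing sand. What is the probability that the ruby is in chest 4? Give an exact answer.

Consider each possible location of the ruby in turn.
If it is in any of chests 1, 2, and 5 (prior 1/5 each): that chest was opened and seen not to hold the prize — ruled out; weight (1/5)·0 = 0 each.
If it is in chest 3 (prior 1/5): the guide has 4 equally likely choices, so probability 1/4; weight (1/5)·(1/4) = 1/20.
If it is in chest 4 (prior 1/5): the guide has no choice, probability 1; weight (1/5)·1 = 1/5.
The weights sum to 1/4.
So P(the ruby in chest 4 | the guide opened chest 1, chest 2, and chest 5) = (1/5) / (1/4) = 4/5.

4/5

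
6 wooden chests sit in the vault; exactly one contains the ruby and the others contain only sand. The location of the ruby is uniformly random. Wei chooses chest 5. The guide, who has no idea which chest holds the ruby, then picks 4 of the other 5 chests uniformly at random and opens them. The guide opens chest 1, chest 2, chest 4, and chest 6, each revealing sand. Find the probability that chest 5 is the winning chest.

Apply Bayes' rule, conditioning on where the ruby actually is.
If it is in any of chests 1, 2, 4, and 6 (prior 1/6 each): that chest was opened and seen not to hold the prize — ruled out; weight (1/6)·0 = 0 each.
If it is in either of chests 3 and 5 (prior 1/6 each): the guide picks exactly this set with probability 1/5 regardless, and none is the prize; weight (1/6)·(1/5) = 1/30 each.
The weights sum to 1/15.
So P(the ruby in chest 5 | the guide opened chest 1, chest 2, chest 4, and chest 6) = (1/30) / (1/15) = 1/2.

1/2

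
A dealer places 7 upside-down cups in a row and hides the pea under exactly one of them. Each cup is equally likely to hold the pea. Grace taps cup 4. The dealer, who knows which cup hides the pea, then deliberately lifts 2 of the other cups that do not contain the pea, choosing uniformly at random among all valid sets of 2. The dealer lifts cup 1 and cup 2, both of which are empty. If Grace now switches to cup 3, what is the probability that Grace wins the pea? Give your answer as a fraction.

Condition on the true location of the pea.
If it is under either of cups 1 and 2 (prior 1/7 each): that cup was opened and seen not to hold the prize — ruled out; weight (1/7)·0 = 0 each.
If it is under any of cups 3, 5, 6, and 7 (prior 1/7 each): the dealer has 10 equally likely choices, so probability 1/10; weight (1/7)·(1/10) = 1/70 each.
If it is under cup 4 (prior 1/7): the dealer has 15 equally likely choices, so probability 1/15; weight (1/7)·(1/15) = 1/105.
The weights sum to 1/15.
So P(the pea under cup 3 | the dealer opened cup 1 and cup 2) = (1/70) / (1/15) = 3/14.

3/14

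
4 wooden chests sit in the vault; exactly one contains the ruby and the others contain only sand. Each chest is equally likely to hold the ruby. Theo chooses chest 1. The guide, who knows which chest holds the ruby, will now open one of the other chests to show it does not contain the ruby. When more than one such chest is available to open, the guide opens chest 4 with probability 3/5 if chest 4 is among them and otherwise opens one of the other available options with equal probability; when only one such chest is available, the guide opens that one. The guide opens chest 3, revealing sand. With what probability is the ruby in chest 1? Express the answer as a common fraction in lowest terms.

Condition on the true location of the ruby.
If it is in chest 1 (prior 1/4): chest 4 is available but not opened; chest 3 gets probability (1 − 3/5)/2 = 1/5; weight (1/4)·(1/5) = 1/20.
If it is in chest 2 (prior 1/4): chest 4 is available but not opened, probability 2/5; weight (1/4)·(2/5) = 1/10.
If it is in chest 3 (prior 1/4): the guide opened chest 3, so this case is ruled out; weight (1/4)·0 = 0.
If it is in chest 4 (prior 1/4): chest 4 holds the prize so is unavailable; the guide chooses uniformly among the 2 others, probability 1/2; weight (1/4)·(1/2) = 1/8.
The weights sum to 11/40.
So P(the ruby in chest 1 | the guide opened chest 3) = (1/20) / (11/40) = 2/11.

2/11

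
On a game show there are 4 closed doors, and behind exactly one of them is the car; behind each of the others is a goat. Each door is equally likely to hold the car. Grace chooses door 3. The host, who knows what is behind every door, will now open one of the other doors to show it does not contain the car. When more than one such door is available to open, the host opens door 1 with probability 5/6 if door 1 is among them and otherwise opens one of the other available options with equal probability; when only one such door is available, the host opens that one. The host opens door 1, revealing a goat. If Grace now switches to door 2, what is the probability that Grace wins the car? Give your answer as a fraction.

1/3

Consider each possible location of the car in turn.
If it is behind door 1 (prior 1/4): the host opened door 1, so this case is ruled out; weight (1/4)·0 = 0.
If it is behind any of doors 2, 3, and 4 (prior 1/4 each): door 1 is available, opened with probability 5/6; weight (1/4)·(5/6) = 5/24 each.
The weights sum to 5/8.
So P(the car behind door 2 | the host opened door 1) = (5/24) / (5/8) = 1/3.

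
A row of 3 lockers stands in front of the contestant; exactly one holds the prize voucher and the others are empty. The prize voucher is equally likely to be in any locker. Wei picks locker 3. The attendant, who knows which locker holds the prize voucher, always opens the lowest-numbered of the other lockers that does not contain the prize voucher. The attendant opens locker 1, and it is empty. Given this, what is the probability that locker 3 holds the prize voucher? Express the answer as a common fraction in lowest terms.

Consider each possible location of the prize voucher in turn.
If it is in locker 1 (prior 1/3): the attendant opened locker 1, so this case is ruled out; weight (1/3)·0 = 0.
If it is in either of lockers 2 and 3 (prior 1/3 each): locker 1 is the lowest-numbered option available, probability 1; weight (1/3)·1 = 1/3 each.
The weights sum to 2/3.
So P(the prize voucher in locker 3 | the attendant opened locker 1) = (1/3) / (2/3) = 1/2.

1/2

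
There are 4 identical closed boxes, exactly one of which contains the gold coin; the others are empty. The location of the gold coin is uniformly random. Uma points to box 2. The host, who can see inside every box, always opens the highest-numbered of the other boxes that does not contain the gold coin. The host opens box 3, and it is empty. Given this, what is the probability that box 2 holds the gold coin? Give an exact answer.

Condition on the true location of the gold coin.
If it is in either of boxes 1 and 2 (prior 1/4 each): the host would have opened box 4 instead, probability 0; weight (1/4)·0 = 0 each.
If it is in box 3 (prior 1/4): the host opened box 3, so this case is ruled out; weight (1/4)·0 = 0.
If it is in box 4 (prior 1/4): box 3 is the highest-numbered option available, probability 1; weight (1/4)·1 = 1/4.
The weights sum to 1/4.
So P(the gold coin in box 2 | the host opened box 3) = 0 / (1/4) = 0.

0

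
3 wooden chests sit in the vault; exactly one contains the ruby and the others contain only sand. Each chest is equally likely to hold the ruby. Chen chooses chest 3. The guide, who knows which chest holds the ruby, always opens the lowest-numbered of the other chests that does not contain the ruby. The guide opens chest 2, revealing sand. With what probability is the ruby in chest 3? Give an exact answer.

Apply Bayes' rule, conditioning on where the ruby actually is.
If it is in chest 1 (prior 1/3): chest 2 is the lowest-numbered option available, probability 1; weight (1/3)·1 = 1/3.
If it is in chest 2 (prior 1/3): the guide opened chest 2, so this case is ruled out; weight (1/3)·0 = 0.
If it is in chest 3 (prior 1/3): the guide would have opened chest 1 instead, probability 0; weight (1/3)·0 = 0.
The weights sum to 1/3.
So P(the ruby in chest 3 | the guide opened chest 2) = 0 / (1/3) = 0.

0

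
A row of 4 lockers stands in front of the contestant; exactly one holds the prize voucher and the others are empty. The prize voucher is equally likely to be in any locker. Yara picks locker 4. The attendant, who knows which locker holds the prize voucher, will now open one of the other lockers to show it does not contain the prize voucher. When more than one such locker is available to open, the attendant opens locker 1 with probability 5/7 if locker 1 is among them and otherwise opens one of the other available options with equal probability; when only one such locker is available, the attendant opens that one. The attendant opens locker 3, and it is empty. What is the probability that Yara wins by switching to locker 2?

4/13

Condition on the true location of the prize voucher.
If it is in locker 1 (prior 1/4): locker 1 holds the prize so is unavailable; the attendant chooses uniformly among the 2 others, probability 1/2; weight (1/4)·(1/2) = 1/8.
If it is in locker 2 (prior 1/4): locker 1 is available but not opened, probability 2/7; weight (1/4)·(2/7) = 1/14.
If it is in locker 3 (prior 1/4): the attendant opened locker 3, so this case is ruled out; weight (1/4)·0 = 0.
If it is in locker 4 (prior 1/4): locker 1 is available but not opened; locker 3 gets probability (1 − 5/7)/2 = 1/7; weight (1/4)·(1/7) = 1/28.
The weights sum to 13/56.
So P(the prize voucher in locker 2 | the attendant opened locker 3) = (1/14) / (13/56) = 4/13.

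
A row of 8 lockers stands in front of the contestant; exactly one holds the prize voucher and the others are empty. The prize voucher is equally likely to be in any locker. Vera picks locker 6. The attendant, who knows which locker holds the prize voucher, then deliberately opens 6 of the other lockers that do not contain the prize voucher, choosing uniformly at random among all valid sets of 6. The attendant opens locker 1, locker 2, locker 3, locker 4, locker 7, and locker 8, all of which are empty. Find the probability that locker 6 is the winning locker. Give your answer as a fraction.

Apply Bayes' rule, conditioning on where the prize voucher actually is.
If it is in any of lockers 1, 2, 3, 4, 7, and 8 (prior 1/8 each): that locker was opened and seen not to hold the prize — ruled out; weight (1/8)·0 = 0 each.
If it is in locker 5 (prior 1/8): the attendant has no choice, probability 1; weight (1/8)·1 = 1/8.
If it is in locker 6 (prior 1/8): the attendant has 7 equally likely choices, so probability 1/7; weight (1/8)·(1/7) = 1/56.
The weights sum to 1/7.
So P(the prize voucher in locker 6 | the attendant opened locker 1, locker 2, locker 3, locker 4, locker 7, and locker 8) = (1/56) / (1/7) = 1/8.

1/8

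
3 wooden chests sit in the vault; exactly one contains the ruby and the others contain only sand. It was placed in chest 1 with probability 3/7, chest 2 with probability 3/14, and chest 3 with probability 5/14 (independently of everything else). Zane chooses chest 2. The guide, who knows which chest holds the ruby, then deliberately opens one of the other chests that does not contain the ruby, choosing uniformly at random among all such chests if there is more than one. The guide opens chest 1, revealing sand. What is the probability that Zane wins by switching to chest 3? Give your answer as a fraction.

10/13

Condition on the true location of the ruby.
If it is in chest 1 (prior 3/7): the guide opened chest 1, so this case is ruled out; weight (3/7)·0 = 0.
If it is in chest 2 (prior 3/14): the guide has 2 equally likely choices, so probability 1/2; weight (3/14)·(1/2) = 3/28.
If it is in chest 3 (prior 5/14): the guide has no choice, probability 1; weight (5/14)·1 = 5/14.
The weights sum to 13/28.
So P(the ruby in chest 3 | the guide opened chest 1) = (5/14) / (13/28) = 10/13.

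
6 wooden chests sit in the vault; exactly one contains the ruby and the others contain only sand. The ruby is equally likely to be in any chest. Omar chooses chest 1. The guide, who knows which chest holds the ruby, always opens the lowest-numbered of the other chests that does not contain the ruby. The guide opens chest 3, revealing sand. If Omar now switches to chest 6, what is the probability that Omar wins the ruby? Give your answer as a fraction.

0

Consider each possible location of the ruby in turn.
If it is in any of chests 1, 4, 5, and 6 (prior 1/6 each): the guide would have opened chest 2 instead, probability 0; weight (1/6)·0 = 0 each.
If it is in chest 2 (prior 1/6): chest 3 is the lowest-numbered option available, probability 1; weight (1/6)·1 = 1/6.
If it is in chest 3 (prior 1/6): the guide opened chest 3, so this case is ruled out; weight (1/6)·0 = 0.
The weights sum to 1/6.
So P(the ruby in chest 6 | the guide opened chest 3) = 0 / (1/6) = 0.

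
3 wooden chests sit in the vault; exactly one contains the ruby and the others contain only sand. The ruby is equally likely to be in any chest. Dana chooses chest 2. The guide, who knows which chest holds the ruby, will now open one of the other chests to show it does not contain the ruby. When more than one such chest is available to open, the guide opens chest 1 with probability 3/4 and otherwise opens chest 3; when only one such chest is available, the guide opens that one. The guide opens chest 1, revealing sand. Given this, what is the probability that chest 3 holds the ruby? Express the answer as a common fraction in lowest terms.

4/7

Apply Bayes' rule, conditioning on where the ruby actually is.
If it is in chest 1 (prior 1/3): the guide opened chest 1, so this case is ruled out; weight (1/3)·0 = 0.
If it is in chest 2 (prior 1/3): chest 1 is available, opened with probability 3/4; weight (1/3)·(3/4) = 1/4.
If it is in chest 3 (prior 1/3): only chest 1 is available, probability 1; weight (1/3)·1 = 1/3.
The weights sum to 7/12.
So P(the ruby in chest 3 | the guide opened chest 1) = (1/3) / (7/12) = 4/7.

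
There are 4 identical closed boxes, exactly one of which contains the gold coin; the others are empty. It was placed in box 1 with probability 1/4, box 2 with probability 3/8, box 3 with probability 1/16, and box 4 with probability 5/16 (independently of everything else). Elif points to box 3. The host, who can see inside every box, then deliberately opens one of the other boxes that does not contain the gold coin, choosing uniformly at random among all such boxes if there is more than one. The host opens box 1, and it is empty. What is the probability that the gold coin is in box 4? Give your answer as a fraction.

3/7

Apply Bayes' rule, conditioning on where the gold coin actually is.
If it is in box 1 (prior 1/4): the host opened box 1, so this case is ruled out; weight (1/4)·0 = 0.
If it is in box 2 (prior 3/8): the host has 2 equally likely choices, so probability 1/2; weight (3/8)·(1/2) = 3/16.
If it is in box 3 (prior 1/16): the host has 3 equally likely choices, so probability 1/3; weight (1/16)·(1/3) = 1/48.
If it is in box 4 (prior 5/16): the host has 2 equally likely choices, so probability 1/2; weight (5/16)·(1/2) = 5/32.
The weights sum to 35/96.
So P(the gold coin in box 4 | the host opened box 1) = (5/32) / (35/96) = 3/7.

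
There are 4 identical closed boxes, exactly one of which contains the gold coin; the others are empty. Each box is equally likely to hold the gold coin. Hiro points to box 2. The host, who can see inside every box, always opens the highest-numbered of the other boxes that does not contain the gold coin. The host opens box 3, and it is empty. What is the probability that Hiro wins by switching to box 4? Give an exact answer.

Condition on the true location of the gold coin.
If it is in either of boxes 1 and 2 (prior 1/4 each): the host would have opened box 4 instead, probability 0; weight (1/4)·0 = 0 each.
If it is in box 3 (prior 1/4): the host opened box 3, so this case is ruled out; weight (1/4)·0 = 0.
If it is in box 4 (prior 1/4): box 3 is the highest-numbered option available, probability 1; weight (1/4)·1 = 1/4.
The weights sum to 1/4.
So P(the gold coin in box 4 | the host opened box 3) = (1/4) / (1/4) = 1.

1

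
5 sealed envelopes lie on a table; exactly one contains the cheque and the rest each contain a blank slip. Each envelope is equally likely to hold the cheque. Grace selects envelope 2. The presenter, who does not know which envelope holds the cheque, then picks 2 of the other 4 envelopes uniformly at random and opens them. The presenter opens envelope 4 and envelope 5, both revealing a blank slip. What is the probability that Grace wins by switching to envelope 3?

Consider each possible location of the cheque in turn.
If it is in any of envelopes 1, 2, and 3 (prior 1/5 each): the presenter picks exactly this set with probability 1/6 regardless, and none is the prize; weight (1/5)·(1/6) = 1/30 each.
If it is in either of envelopes 4 and 5 (prior 1/5 each): that envelope was opened and seen not to hold the prize — ruled out; weight (1/5)·0 = 0 each.
The weights sum to 1/10.
So P(the cheque in envelope 3 | the presenter opened envelope 4 and envelope 5) = (1/30) / (1/10) = 1/3.

1/3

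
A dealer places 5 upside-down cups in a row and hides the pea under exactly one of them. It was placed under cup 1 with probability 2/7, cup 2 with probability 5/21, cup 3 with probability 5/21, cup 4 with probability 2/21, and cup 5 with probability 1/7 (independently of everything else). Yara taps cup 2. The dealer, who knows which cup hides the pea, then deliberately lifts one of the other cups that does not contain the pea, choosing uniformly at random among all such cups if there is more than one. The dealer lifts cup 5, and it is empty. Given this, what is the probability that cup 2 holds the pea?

15/67

Apply Bayes' rule, conditioning on where the pea actually is.
If it is under cup 1 (prior 2/7): the dealer has 3 equally likely choices, so probability 1/3; weight (2/7)·(1/3) = 2/21.
If it is under cup 2 (prior 5/21): the dealer has 4 equally likely choices, so probability 1/4; weight (5/21)·(1/4) = 5/84.
If it is under cup 3 (prior 5/21): the dealer has 3 equally likely choices, so probability 1/3; weight (5/21)·(1/3) = 5/63.
If it is under cup 4 (prior 2/21): the dealer has 3 equally likely choices, so probability 1/3; weight (2/21)·(1/3) = 2/63.
If it is under cup 5 (prior 1/7): the dealer opened cup 5, so this case is ruled out; weight (1/7)·0 = 0.
The weights sum to 67/252.
So P(the pea under cup 2 | the dealer opened cup 5) = (5/84) / (67/252) = 15/67.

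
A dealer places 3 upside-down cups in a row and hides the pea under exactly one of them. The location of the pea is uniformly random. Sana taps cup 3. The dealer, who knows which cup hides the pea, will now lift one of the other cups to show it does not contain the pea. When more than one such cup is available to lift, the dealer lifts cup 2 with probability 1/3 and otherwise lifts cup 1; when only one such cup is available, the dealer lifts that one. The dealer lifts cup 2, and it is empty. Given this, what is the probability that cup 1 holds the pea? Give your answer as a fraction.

Apply Bayes' rule, conditioning on where the pea actually is.
If it is under cup 1 (prior 1/3): only cup 2 is available, probability 1; weight (1/3)·1 = 1/3.
If it is under cup 2 (prior 1/3): the dealer opened cup 2, so this case is ruled out; weight (1/3)·0 = 0.
If it is under cup 3 (prior 1/3): cup 2 is available, opened with probability 1/3; weight (1/3)·(1/3) = 1/9.
The weights sum to 4/9.
So P(the pea under cup 1 | the dealer opened cup 2) = (1/3) / (4/9) = 3/4.

3/4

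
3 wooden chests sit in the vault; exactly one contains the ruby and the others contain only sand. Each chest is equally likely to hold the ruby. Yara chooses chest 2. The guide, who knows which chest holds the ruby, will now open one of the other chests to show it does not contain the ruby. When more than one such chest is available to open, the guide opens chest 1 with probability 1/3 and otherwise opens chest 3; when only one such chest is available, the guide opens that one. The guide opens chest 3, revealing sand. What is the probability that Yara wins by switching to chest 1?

3/5

Condition on the true location of the ruby.
If it is in chest 1 (prior 1/3): only chest 3 is available, probability 1; weight (1/3)·1 = 1/3.
If it is in chest 2 (prior 1/3): chest 1 is available but not opened, probability 2/3; weight (1/3)·(2/3) = 2/9.
If it is in chest 3 (prior 1/3): the guide opened chest 3, so this case is ruled out; weight (1/3)·0 = 0.
The weights sum to 5/9.
So P(the ruby in chest 1 | the guide opened chest 3) = (1/3) / (5/9) = 3/5.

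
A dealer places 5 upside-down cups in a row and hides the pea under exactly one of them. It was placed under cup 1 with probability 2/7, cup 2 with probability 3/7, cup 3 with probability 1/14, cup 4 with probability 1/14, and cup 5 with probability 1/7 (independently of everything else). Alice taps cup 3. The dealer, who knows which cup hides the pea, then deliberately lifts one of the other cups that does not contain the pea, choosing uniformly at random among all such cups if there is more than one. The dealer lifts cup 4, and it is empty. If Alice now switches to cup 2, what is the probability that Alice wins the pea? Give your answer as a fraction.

Condition on the true location of the pea.
If it is under cup 1 (prior 2/7): the dealer has 3 equally likely choices, so probability 1/3; weight (2/7)·(1/3) = 2/21.
If it is under cup 2 (prior 3/7): the dealer has 3 equally likely choices, so probability 1/3; weight (3/7)·(1/3) = 1/7.
If it is under cup 3 (prior 1/14): the dealer has 4 equally likely choices, so probability 1/4; weight (1/14)·(1/4) = 1/56.
If it is under cup 4 (prior 1/14): the dealer opened cup 4, so this case is ruled out; weight (1/14)·0 = 0.
If it is under cup 5 (prior 1/7): the dealer has 3 equally likely choices, so probability 1/3; weight (1/7)·(1/3) = 1/21.
The weights sum to 17/56.
So P(the pea under cup 2 | the dealer opened cup 4) = (1/7) / (17/56) = 8/17.

8/17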